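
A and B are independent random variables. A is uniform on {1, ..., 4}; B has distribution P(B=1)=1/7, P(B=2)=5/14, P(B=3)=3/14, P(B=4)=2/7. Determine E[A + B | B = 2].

P(B = 2) = 5/14.
Summing (A+B)·P(x,y) over outcomes with B = 2 gives 45/28.
E[A + B | B = 2] = (45/28) / (5/14) = 9/2.

9/2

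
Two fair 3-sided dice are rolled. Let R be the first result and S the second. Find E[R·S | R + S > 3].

31/6

P(R + S > 3) = 2/3.
Summing RS·P(x,y) over outcomes with R + S > 3 gives 31/9.
E[R·S | R + S > 3] = (31/9) / (2/3) = 31/6.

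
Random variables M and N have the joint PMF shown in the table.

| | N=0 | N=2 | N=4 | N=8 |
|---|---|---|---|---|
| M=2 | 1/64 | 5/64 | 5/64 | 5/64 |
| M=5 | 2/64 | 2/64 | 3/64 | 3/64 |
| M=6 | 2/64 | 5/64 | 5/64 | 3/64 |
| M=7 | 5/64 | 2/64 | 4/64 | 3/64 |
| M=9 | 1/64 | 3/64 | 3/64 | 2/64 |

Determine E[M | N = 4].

11/2

P(N = 4) = 5/16.
Σ M·P over the event = 2·(5/64) + 5·(3/64) + 6·(5/64) + 7·(4/64) + 9·(3/64) = 55/32.
E[M | N = 4] = (55/32) / (5/16) = 11/2.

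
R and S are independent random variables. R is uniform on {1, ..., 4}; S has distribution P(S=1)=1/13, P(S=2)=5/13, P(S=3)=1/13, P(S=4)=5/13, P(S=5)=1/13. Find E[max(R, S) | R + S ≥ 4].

11/3

P(R + S ≥ 4) = 45/52.
Summing max(R,S)·P(x,y) over outcomes with R + S ≥ 4 gives 165/52.
E[max(R, S) | R + S ≥ 4] = (165/52) / (45/52) = 11/3.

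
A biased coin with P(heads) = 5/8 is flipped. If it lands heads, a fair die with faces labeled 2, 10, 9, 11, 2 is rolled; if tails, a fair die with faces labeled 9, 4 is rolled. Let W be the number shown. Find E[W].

107/16

E[W | heads] = (2+10+9+11+2)/5 = 34/5.
E[W | tails] = (9+4)/2 = 13/2.
E[W] = (5/8)·(34/5) + (3/8)·(13/2) = 107/16.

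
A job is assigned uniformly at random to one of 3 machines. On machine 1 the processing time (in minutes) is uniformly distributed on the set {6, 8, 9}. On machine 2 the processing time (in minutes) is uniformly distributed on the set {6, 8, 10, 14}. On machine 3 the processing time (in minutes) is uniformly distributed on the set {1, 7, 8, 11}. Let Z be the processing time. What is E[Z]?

287/36

E[Z | machine 1] = (6+8+9)/3 = 23/3.
E[Z | machine 2] = (6+8+10+14)/4 = 19/2.
E[Z | machine 3] = (1+7+8+11)/4 = 27/4.
By the law of total expectation,
E[Z] = (1/3)·(23/3) + (1/3)·(19/2) + (1/3)·(27/4) = 287/36.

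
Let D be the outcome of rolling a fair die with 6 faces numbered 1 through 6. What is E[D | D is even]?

4

Given D is even, D is equally likely to be any of {2, 4, 6}.
E[D | D is even] = (2 + 4 + 6) / 3 = 4.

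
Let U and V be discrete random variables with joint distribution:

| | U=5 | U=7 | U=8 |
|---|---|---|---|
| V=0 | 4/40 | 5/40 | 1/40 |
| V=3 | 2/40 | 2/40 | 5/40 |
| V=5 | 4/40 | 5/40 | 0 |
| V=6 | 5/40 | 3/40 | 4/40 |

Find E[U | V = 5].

P(V = 5) = 9/40.
Σ U·P over the event = 5·(4/40) + 7·(5/40) = 11/8.
E[U | V = 5] = (11/8) / (9/40) = 55/9.

55/9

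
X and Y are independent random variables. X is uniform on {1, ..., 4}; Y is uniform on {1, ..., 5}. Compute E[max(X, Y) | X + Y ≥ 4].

65/17

P(X + Y ≥ 4) = 17/20.
Summing max(X,Y)·P(x,y) over outcomes with X + Y ≥ 4 gives 13/4.
E[max(X, Y) | X + Y ≥ 4] = (13/4) / (17/20) = 65/17.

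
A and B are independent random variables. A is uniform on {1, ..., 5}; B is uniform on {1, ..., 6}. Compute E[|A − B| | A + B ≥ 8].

P(A + B ≥ 8) = 1/3.
Summing |A−B|·P(x,y) over outcomes with A + B ≥ 8 gives 8/15.
E[|A − B| | A + B ≥ 8] = (8/15) / (1/3) = 8/5.

8/5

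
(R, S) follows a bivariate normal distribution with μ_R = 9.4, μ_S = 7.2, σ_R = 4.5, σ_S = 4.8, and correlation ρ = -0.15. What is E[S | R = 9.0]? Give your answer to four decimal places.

E[S | R=x] = μ_S + ρ(σ_S/σ_R)(x − μ_R) for jointly normal variables.
E[S | R=9.0] = 7.2 + (-0.15)·(4.8/4.5)·(9.0 − (9.4)) = 7.2 + (-0.16)·(-0.4) = 7.2640.

7.2640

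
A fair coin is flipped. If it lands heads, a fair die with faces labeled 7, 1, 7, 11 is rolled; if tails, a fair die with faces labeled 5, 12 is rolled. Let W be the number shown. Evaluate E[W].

15/2

E[W | heads] = (7+1+7+11)/4 = 13/2.
E[W | tails] = (5+12)/2 = 17/2.
E[W] = (1/2)·(13/2) + (1/2)·(17/2) = 15/2.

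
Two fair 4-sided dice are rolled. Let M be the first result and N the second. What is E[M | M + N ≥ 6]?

Outcomes with M + N ≥ 6: (2,4), (3,3), (3,4), (4,2), (4,3), (4,4), each with probability 1/16.
E[M | M + N ≥ 6] = (2 + 3 + 3 + 4 + 4 + 4) / 6 = 10/3.

10/3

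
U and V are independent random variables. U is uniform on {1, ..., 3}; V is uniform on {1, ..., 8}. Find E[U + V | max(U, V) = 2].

10/3

P(max(U, V) = 2) = 1/8.
Summing (U+V)·P(x,y) over outcomes with max(U, V) = 2 gives 5/12.
E[U + V | max(U, V) = 2] = (5/12) / (1/8) = 10/3.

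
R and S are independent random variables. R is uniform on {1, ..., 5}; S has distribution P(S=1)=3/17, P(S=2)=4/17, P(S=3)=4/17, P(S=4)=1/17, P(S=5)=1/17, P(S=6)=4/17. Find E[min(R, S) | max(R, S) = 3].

35/19

P(max(R, S) = 3) = 19/85.
Summing min(R,S)·P(x,y) over outcomes with max(R, S) = 3 gives 7/17.
E[min(R, S) | max(R, S) = 3] = (7/17) / (19/85) = 35/19.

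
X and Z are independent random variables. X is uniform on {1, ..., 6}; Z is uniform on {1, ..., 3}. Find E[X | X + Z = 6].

4

P(X + Z = 6) = 1/6.
Summing X·P(x,y) over outcomes with X + Z = 6 gives 2/3.
E[X | X + Z = 6] = (2/3) / (1/6) = 4.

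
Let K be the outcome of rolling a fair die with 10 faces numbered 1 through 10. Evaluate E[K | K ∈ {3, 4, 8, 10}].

25/4

P(K ∈ {3, 4, 8, 10}) = 2/5.
Σ over the event: 3·1/10 + 4·1/10 + 8·1/10 + 10·1/10 = 5/2.
E[K | K ∈ {3, 4, 8, 10}] = (5/2) / (2/5) = 25/4.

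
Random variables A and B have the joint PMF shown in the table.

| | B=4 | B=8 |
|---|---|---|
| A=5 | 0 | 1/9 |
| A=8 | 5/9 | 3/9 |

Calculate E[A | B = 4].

P(B = 4) = 5/9.
Summing A·P(A=x,B=y) over the conditioning event gives 40/9.
E[A | B = 4] = (40/9) / (5/9) = 8.

8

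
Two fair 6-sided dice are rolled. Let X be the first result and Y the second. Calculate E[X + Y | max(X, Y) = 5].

70/9

Outcomes with max(X, Y) = 5: (1,5), (2,5), (3,5), (4,5), (5,1), (5,2), (5,3), (5,4), (5,5), each with probability 1/36.
E[X + Y | max(X, Y) = 5] = (6 + 7 + 8 + 9 + 6 + 7 + 8 + 9 + 10) / 9 = 70/9.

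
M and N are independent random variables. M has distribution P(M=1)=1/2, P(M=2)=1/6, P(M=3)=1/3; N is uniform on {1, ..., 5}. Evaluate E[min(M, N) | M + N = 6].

11/6

P(M + N = 6) = 1/5.
Summing min(M,N)·P(x,y) over outcomes with M + N = 6 gives 11/30.
E[min(M, N) | M + N = 6] = (11/30) / (1/5) = 11/6.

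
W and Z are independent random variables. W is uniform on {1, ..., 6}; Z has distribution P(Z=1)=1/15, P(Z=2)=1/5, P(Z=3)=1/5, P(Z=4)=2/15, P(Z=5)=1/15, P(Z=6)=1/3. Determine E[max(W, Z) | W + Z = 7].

P(W + Z = 7) = 1/6.
Summing max(W,Z)·P(x,y) over outcomes with W + Z = 7 gives 38/45.
E[max(W, Z) | W + Z = 7] = (38/45) / (1/6) = 76/15.

76/15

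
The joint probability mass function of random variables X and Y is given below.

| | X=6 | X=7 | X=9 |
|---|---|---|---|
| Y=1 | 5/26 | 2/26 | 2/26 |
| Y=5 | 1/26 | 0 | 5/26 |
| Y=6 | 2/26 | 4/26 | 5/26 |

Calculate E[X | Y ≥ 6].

85/11

P(Y ≥ 6) = 11/26.
Summing X·P(X=x,Y=y) over the conditioning event gives 85/26.
E[X | Y ≥ 6] = (85/26) / (11/26) = 85/11.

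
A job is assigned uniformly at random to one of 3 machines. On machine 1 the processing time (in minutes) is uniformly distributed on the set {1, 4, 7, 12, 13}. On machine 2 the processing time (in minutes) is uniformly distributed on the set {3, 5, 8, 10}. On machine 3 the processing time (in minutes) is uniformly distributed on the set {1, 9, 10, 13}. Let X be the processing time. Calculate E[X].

E[X | machine 1] = (1+4+7+12+13)/5 = 37/5.
E[X | machine 2] = (3+5+8+10)/4 = 13/2.
E[X | machine 3] = (1+9+10+13)/4 = 33/4.
By the law of total expectation,
E[X] = (1/3)·(37/5) + (1/3)·(13/2) + (1/3)·(33/4) = 443/60.

443/60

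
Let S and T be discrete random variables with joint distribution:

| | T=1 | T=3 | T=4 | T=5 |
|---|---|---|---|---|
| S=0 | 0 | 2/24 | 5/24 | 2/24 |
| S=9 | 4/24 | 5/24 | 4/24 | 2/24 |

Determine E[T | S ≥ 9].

P(S ≥ 9) = 5/8.
Σ T·P over the event = 1·(4/24) + 3·(5/24) + 4·(4/24) + 5·(2/24) = 15/8.
E[T | S ≥ 9] = (15/8) / (5/8) = 3.

3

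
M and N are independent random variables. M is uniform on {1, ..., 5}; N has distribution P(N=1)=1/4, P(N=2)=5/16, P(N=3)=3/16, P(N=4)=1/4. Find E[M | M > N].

163/41

P(M > N) = 41/80.
Summing M·P(x,y) over outcomes with M > N gives 163/80.
E[M | M > N] = (163/80) / (41/80) = 163/41.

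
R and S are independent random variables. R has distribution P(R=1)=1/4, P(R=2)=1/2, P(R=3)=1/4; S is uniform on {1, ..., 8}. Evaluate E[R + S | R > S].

15/4

P(R > S) = 1/8.
Summing (R+S)·P(x,y) over outcomes with R > S gives 15/32.
E[R + S | R > S] = (15/32) / (1/8) = 15/4.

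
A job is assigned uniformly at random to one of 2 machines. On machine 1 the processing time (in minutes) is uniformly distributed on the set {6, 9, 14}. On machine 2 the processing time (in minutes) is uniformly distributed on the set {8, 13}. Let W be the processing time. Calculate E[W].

E[W | machine 1] = (6+9+14)/3 = 29/3.
E[W | machine 2] = (8+13)/2 = 21/2.
E[W] = (1/2)·(29/3) + (1/2)·(21/2) = 121/12.

121/12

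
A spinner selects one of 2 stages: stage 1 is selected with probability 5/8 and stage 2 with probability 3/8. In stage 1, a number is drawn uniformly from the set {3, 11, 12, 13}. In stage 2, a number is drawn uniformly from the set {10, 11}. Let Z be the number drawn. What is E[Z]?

E[Z | stage 1] = (3+11+12+13)/4 = 39/4.
E[Z | stage 2] = (10+11)/2 = 21/2.
E[Z] = (5/8)·(39/4) + (3/8)·(21/2) = 321/32.

321/32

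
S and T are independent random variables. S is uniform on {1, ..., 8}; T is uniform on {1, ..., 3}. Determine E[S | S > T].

49/9

P(S > T) = 3/4.
Summing S·P(x,y) over outcomes with S > T gives 49/12.
E[S | S > T] = (49/12) / (3/4) = 49/9.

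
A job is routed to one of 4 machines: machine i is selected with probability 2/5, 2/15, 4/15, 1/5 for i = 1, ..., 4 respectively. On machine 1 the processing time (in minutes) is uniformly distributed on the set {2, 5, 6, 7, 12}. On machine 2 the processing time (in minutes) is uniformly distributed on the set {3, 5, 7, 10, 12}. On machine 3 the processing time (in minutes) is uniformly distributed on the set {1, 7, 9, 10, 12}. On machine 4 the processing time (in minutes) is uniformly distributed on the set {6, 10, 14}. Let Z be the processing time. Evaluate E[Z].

572/75

E[Z | machine 1] = (2+5+6+7+12)/5 = 32/5.
E[Z | machine 2] = (3+5+7+10+12)/5 = 37/5.
E[Z | machine 3] = (1+7+9+10+12)/5 = 39/5.
E[Z | machine 4] = (6+10+14)/3 = 10.
E[Z] = (2/5)·(32/5) + (2/15)·(37/5) + (4/15)·(39/5) + (1/5)·(10) = 572/75.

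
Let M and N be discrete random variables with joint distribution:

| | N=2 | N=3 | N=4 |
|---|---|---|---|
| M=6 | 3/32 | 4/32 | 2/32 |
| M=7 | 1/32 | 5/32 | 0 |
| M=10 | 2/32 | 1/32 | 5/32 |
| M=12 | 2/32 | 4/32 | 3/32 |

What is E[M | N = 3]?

P(N = 3) = 7/16.
Σ M·P over the event = 6·(4/32) + 7·(5/32) + 10·(1/32) + 12·(4/32) = 117/32.
E[M | N = 3] = (117/32) / (7/16) = 117/14.

117/14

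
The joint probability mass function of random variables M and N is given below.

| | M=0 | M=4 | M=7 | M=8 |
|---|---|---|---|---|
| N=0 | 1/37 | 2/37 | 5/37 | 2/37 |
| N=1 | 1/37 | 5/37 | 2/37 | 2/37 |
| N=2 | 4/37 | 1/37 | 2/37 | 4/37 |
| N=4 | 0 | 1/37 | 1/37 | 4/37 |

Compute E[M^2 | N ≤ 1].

P(N ≤ 1) = 20/37.
Summing M^2·P(M=x,N=y) over the conditioning event gives 711/37.
E[M^2 | N ≤ 1] = (711/37) / (20/37) = 711/20.

711/20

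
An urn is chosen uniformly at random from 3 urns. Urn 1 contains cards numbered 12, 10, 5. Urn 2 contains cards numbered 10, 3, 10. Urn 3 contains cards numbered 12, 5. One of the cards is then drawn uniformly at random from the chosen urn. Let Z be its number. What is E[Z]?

E[Z | urn 1] = (12+10+5)/3 = 9.
E[Z | urn 2] = (10+3+10)/3 = 23/3.
E[Z | urn 3] = (12+5)/2 = 17/2.
By the law of total expectation,
E[Z] = (1/3)·(9) + (1/3)·(23/3) + (1/3)·(17/2) = 151/18.

151/18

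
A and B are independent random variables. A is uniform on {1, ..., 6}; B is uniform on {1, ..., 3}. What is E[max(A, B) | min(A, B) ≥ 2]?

P(min(A, B) ≥ 2) = 5/9.
Summing max(A,B)·P(x,y) over outcomes with min(A, B) ≥ 2 gives 41/18.
E[max(A, B) | min(A, B) ≥ 2] = (41/18) / (5/9) = 41/10.

41/10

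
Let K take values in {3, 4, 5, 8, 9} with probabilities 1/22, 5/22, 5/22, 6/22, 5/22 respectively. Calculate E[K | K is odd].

73/11

P(K is odd) = 1/2.
Σ over the event: 3·1/22 + 5·5/22 + 9·5/22 = 73/22.
E[K | K is odd] = (73/22) / (1/2) = 73/11.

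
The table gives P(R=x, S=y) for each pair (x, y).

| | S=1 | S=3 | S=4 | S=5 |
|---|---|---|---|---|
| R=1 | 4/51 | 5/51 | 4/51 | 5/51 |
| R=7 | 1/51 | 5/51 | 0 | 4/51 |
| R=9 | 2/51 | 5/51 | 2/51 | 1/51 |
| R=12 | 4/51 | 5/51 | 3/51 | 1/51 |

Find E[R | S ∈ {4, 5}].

28/5

P(S ∈ {4, 5}) = 20/51.
Summing R·P(R=x,S=y) over the conditioning event gives 112/51.
E[R | S ∈ {4, 5}] = (112/51) / (20/51) = 28/5.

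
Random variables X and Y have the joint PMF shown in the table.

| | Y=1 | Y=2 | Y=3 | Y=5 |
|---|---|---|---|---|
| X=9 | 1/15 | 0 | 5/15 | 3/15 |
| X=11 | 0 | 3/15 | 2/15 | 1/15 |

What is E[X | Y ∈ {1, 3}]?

19/2

P(Y ∈ {1, 3}) = 8/15.
Summing X·P(X=x,Y=y) over the conditioning event gives 76/15.
E[X | Y ∈ {1, 3}] = (76/15) / (8/15) = 19/2.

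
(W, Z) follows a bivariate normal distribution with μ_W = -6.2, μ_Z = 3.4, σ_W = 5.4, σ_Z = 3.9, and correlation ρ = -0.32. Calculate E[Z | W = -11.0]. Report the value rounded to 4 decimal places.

E[Z | W=x] = μ_Z + ρ(σ_Z/σ_W)(x − μ_W) for jointly normal variables.
E[Z | W=-11.0] = 3.4 + (-0.32)·(3.9/5.4)·(-11.0 − (-6.2)) = 3.4 + (-0.23111)·(-4.8) = 4.5093.

4.5093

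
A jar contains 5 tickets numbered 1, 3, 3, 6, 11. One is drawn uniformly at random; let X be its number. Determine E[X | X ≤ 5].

7/3

P(X ≤ 5) = 3/5.
Σ over the event: 1·1/5 + 3·2/5 = 7/5.
E[X | X ≤ 5] = (7/5) / (3/5) = 7/3.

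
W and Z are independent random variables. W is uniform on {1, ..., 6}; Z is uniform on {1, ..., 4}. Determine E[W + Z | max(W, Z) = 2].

Outcomes with max(W, Z) = 2: (1,2), (2,1), (2,2), each with probability 1/24.
E[W + Z | max(W, Z) = 2] = (3 + 3 + 4) / 3 = 10/3.

10/3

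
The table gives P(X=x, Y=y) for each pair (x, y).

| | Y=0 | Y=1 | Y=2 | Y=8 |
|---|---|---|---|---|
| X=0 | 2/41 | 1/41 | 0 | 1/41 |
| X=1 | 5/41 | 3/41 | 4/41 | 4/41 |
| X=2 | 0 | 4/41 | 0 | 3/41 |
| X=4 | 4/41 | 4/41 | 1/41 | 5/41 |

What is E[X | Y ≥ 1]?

13/6

P(Y ≥ 1) = 30/41.
Summing X·P(X=x,Y=y) over the conditioning event gives 65/41.
E[X | Y ≥ 1] = (65/41) / (30/41) = 13/6.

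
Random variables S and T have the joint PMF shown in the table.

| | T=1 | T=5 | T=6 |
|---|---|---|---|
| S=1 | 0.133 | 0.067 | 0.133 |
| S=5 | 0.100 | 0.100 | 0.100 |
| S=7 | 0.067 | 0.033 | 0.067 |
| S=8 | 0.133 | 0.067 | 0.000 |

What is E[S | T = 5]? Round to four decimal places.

P(T = 5) = 0.267.
Σ S·P over the event = 1·(0.067) + 5·(0.100) + 7·(0.033) + 8·(0.067) = 1.334.
E[S | T = 5] = (1.334) / (0.267) = 4.9963.

4.9963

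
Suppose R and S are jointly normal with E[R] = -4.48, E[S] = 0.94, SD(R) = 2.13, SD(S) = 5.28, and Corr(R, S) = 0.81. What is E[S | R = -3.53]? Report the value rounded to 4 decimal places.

E[S | R=x] = μ_S + ρ(σ_S/σ_R)(x − μ_R) for jointly normal variables.
E[S | R=-3.53] = 0.94 + (0.81)·(5.28/2.13)·(-3.53 − (-4.48)) = 0.94 + (2.0079)·(0.95) = 2.8475.

2.8475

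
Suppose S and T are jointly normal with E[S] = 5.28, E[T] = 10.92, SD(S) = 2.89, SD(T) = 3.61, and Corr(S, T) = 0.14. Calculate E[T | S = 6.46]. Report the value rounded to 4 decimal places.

For a bivariate normal, E[T | S=x] = μ_T + ρ·(σ_T/σ_S)·(x − μ_S).
E[T | S=6.46] = 10.92 + (0.14)·(3.61/2.89)·(6.46 − (5.28)) = 10.92 + (0.17488)·(1.18) = 11.1264.

11.1264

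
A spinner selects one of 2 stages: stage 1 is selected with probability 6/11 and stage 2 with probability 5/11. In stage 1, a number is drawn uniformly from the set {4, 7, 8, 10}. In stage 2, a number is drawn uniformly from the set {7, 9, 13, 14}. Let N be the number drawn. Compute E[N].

E[N | stage 1] = (4+7+8+10)/4 = 29/4.
E[N | stage 2] = (7+9+13+14)/4 = 43/4.
By the law of total expectation,
E[N] = (6/11)·(29/4) + (5/11)·(43/4) = 389/44.

389/44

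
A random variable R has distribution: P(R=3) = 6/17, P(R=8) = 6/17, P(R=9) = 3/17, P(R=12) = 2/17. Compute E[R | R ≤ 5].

3

P(R ≤ 5) = 6/17.
Σ over the event: 3·6/17 = 18/17.
E[R | R ≤ 5] = (18/17) / (6/17) = 3.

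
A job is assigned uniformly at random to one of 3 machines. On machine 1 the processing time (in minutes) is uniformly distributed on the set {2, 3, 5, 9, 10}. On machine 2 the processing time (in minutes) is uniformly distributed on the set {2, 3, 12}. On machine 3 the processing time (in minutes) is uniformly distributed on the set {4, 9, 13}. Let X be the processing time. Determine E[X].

302/45

E[X | machine 1] = (2+3+5+9+10)/5 = 29/5.
E[X | machine 2] = (2+3+12)/3 = 17/3.
E[X | machine 3] = (4+9+13)/3 = 26/3.
By the law of total expectation,
E[X] = (1/3)·(29/5) + (1/3)·(17/3) + (1/3)·(26/3) = 302/45.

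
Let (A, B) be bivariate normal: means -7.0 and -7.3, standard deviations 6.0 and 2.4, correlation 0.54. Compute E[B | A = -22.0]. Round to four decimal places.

E[B | A=x] = μ_B + ρ(σ_B/σ_A)(x − μ_A) for jointly normal variables.
E[B | A=-22.0] = -7.3 + (0.54)·(2.4/6.0)·(-22.0 − (-7.0)) = -7.3 + (0.216)·(-15) = -10.5400.

-10.5400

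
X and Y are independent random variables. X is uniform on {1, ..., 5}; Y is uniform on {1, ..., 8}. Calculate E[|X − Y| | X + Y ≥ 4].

P(X + Y ≥ 4) = 37/40.
Summing |X−Y|·P(x,y) over outcomes with X + Y ≥ 4 gives 49/20.
E[|X − Y| | X + Y ≥ 4] = (49/20) / (37/40) = 98/37.

98/37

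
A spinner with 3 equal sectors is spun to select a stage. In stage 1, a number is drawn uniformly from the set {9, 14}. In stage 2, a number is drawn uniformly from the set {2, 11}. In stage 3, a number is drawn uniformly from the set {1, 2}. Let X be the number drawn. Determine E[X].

13/2

E[X | stage 1] = (9+14)/2 = 23/2.
E[X | stage 2] = (2+11)/2 = 13/2.
E[X | stage 3] = (1+2)/2 = 3/2.
E[X] = (1/3)·(23/2) + (1/3)·(13/2) + (1/3)·(3/2) = 13/2.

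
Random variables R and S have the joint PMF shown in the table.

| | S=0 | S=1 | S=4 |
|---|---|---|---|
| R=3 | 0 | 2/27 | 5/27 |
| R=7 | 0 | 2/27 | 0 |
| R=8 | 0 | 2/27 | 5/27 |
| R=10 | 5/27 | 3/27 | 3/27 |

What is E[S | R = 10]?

P(R = 10) = 11/27.
Σ S·P over the event = 0·(5/27) + 1·(3/27) + 4·(3/27) = 5/9.
E[S | R = 10] = (5/9) / (11/27) = 15/11.

15/11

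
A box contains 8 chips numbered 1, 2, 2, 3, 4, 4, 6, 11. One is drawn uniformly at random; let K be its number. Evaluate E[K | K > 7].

11

P(K > 7) = 1/8.
Σ over the event: 11·1/8 = 11/8.
E[K | K > 7] = (11/8) / (1/8) = 11.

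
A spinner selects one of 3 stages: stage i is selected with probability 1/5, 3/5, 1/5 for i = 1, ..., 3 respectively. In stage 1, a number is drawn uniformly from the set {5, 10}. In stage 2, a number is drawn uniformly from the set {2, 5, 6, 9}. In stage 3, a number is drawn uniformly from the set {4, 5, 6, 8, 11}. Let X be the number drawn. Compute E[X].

E[X | stage 1] = (5+10)/2 = 15/2.
E[X | stage 2] = (2+5+6+9)/4 = 11/2.
E[X | stage 3] = (4+5+6+8+11)/5 = 34/5.
By the law of total expectation,
E[X] = (1/5)·(15/2) + (3/5)·(11/2) + (1/5)·(34/5) = 154/25.

154/25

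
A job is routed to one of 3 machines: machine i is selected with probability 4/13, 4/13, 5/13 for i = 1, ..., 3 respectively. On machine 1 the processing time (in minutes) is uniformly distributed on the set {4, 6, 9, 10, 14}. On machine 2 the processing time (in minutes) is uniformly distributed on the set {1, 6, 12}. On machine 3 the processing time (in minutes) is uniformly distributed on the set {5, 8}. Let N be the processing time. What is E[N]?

2767/390

E[N | machine 1] = (4+6+9+10+14)/5 = 43/5.
E[N | machine 2] = (1+6+12)/3 = 19/3.
E[N | machine 3] = (5+8)/2 = 13/2.
E[N] = (4/13)·(43/5) + (4/13)·(19/3) + (5/13)·(13/2) = 2767/390.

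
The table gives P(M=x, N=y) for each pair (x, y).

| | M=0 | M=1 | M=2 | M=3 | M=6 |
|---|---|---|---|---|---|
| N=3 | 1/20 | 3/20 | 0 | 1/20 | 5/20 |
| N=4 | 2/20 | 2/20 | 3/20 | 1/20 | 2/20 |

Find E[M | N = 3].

18/5

P(N = 3) = 1/2.
Σ M·P over the event = 0·(1/20) + 1·(3/20) + 3·(1/20) + 6·(5/20) = 9/5.
E[M | N = 3] = (9/5) / (1/2) = 18/5.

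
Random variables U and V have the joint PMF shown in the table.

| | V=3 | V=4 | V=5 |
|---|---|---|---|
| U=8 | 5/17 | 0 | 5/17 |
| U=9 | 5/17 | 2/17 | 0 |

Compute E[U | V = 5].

P(V = 5) = 5/17.
Summing U·P(U=x,V=y) over the conditioning event gives 40/17.
E[U | V = 5] = (40/17) / (5/17) = 8.

8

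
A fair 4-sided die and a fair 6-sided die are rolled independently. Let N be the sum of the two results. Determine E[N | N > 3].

136/21

P(N > 3) = 7/8.
Σ over the event: 4·1/8 + 5·1/6 + 6·1/6 + 7·1/6 + 8·1/8 + 9·1/12 + 10·1/24 = 17/3.
E[N | N > 3] = (17/3) / (7/8) = 136/21.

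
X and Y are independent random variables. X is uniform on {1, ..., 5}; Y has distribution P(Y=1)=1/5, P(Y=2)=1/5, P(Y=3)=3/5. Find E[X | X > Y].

53/13

P(X > Y) = 13/25.
Summing X·P(x,y) over outcomes with X > Y gives 53/25.
E[X | X > Y] = (53/25) / (13/25) = 53/13.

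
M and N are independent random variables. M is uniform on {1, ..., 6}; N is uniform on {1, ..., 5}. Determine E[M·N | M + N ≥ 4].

310/27

P(M + N ≥ 4) = 9/10.
Summing MN·P(x,y) over outcomes with M + N ≥ 4 gives 31/3.
E[M·N | M + N ≥ 4] = (31/3) / (9/10) = 310/27.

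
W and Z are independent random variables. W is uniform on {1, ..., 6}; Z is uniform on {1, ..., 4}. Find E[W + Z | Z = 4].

Outcomes with Z = 4: (1,4), (2,4), (3,4), (4,4), (5,4), (6,4), each with probability 1/24.
E[W + Z | Z = 4] = (5 + 6 + 7 + 8 + 9 + 10) / 6 = 15/2.

15/2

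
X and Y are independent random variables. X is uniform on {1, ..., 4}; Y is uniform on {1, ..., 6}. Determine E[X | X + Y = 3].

Outcomes with X + Y = 3: (1,2), (2,1), each with probability 1/24.
E[X | X + Y = 3] = (1 + 2) / 2 = 3/2.

3/2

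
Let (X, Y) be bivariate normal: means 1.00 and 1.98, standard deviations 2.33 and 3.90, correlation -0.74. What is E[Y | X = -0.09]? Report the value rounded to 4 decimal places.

3.3301

The regression of Y on X has slope ρ·σ_Y/σ_X and passes through (μ_X, μ_Y).
E[Y | X=-0.09] = 1.98 + (-0.74)·(3.90/2.33)·(-0.09 − (1.00)) = 1.98 + (-1.2386)·(-1.09) = 3.3301.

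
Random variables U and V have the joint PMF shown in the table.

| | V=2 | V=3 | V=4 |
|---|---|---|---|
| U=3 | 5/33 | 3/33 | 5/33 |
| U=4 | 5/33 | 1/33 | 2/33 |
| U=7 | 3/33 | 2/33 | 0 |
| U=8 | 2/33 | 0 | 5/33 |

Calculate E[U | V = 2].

P(V = 2) = 5/11.
Σ U·P over the event = 3·(5/33) + 4·(5/33) + 7·(3/33) + 8·(2/33) = 24/11.
E[U | V = 2] = (24/11) / (5/11) = 24/5.

24/5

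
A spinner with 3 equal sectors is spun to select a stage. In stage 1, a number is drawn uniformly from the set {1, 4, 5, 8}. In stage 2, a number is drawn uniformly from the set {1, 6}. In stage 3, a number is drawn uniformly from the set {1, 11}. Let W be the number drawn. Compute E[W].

14/3

E[W | stage 1] = (1+4+5+8)/4 = 9/2.
E[W | stage 2] = (1+6)/2 = 7/2.
E[W | stage 3] = (1+11)/2 = 6.
E[W] = (1/3)·(9/2) + (1/3)·(7/2) + (1/3)·(6) = 14/3.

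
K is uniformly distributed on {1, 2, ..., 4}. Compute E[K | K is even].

3

Given K is even, K is equally likely to be any of {2, 4}.
E[K | K is even] = (2 + 4) / 2 = 3.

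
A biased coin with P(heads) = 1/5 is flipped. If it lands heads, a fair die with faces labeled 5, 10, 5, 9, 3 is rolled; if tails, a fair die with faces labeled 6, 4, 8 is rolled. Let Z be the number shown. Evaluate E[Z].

E[Z | heads] = (5+10+5+9+3)/5 = 32/5.
E[Z | tails] = (6+4+8)/3 = 6.
E[Z] = (1/5)·(32/5) + (4/5)·(6) = 152/25.

152/25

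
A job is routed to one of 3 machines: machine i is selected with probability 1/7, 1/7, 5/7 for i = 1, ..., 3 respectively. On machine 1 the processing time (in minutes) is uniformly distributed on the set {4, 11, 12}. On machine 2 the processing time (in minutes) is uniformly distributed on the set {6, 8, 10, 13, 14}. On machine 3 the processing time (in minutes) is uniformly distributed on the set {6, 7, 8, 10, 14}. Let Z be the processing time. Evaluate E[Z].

321/35

E[Z | machine 1] = (4+11+12)/3 = 9.
E[Z | machine 2] = (6+8+10+13+14)/5 = 51/5.
E[Z | machine 3] = (6+7+8+10+14)/5 = 9.
By the law of total expectation,
E[Z] = (1/7)·(9) + (1/7)·(51/5) + (5/7)·(9) = 321/35.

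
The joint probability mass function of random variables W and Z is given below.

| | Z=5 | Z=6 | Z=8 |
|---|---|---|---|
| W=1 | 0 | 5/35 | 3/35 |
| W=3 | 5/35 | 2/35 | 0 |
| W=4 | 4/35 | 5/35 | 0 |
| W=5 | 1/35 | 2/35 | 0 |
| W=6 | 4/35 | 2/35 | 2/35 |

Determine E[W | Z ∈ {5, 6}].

P(Z ∈ {5, 6}) = 6/7.
Summing W·P(W=x,Z=y) over the conditioning event gives 113/35.
E[W | Z ∈ {5, 6}] = (113/35) / (6/7) = 113/30.

113/30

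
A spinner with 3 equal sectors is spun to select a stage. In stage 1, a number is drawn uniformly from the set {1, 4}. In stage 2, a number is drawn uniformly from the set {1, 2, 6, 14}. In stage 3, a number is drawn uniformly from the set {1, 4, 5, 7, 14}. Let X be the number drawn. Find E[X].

E[X | stage 1] = (1+4)/2 = 5/2.
E[X | stage 2] = (1+2+6+14)/4 = 23/4.
E[X | stage 3] = (1+4+5+7+14)/5 = 31/5.
E[X] = (1/3)·(5/2) + (1/3)·(23/4) + (1/3)·(31/5) = 289/60.

289/60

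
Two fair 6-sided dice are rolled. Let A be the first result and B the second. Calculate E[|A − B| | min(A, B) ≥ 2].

P(min(A, B) ≥ 2) = 25/36.
Summing |A−B|·P(x,y) over outcomes with min(A, B) ≥ 2 gives 10/9.
E[|A − B| | min(A, B) ≥ 2] = (10/9) / (25/36) = 8/5.

8/5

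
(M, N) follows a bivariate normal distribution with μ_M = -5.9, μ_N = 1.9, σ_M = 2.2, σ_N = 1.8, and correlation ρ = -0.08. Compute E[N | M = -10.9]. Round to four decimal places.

2.2273

For a bivariate normal, E[N | M=x] = μ_N + ρ·(σ_N/σ_M)·(x − μ_M).
E[N | M=-10.9] = 1.9 + (-0.08)·(1.8/2.2)·(-10.9 − (-5.9)) = 1.9 + (-0.065455)·(-5) = 2.2273.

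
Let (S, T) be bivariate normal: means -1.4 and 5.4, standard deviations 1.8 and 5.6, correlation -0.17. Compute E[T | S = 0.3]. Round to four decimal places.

For a bivariate normal, E[T | S=x] = μ_T + ρ·(σ_T/σ_S)·(x − μ_S).
E[T | S=0.3] = 5.4 + (-0.17)·(5.6/1.8)·(0.3 − (-1.4)) = 5.4 + (-0.52889)·(1.7) = 4.5009.

4.5009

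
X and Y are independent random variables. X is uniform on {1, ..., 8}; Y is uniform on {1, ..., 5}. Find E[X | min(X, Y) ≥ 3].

11/2

P(min(X, Y) ≥ 3) = 9/20.
Summing X·P(x,y) over outcomes with min(X, Y) ≥ 3 gives 99/40.
E[X | min(X, Y) ≥ 3] = (99/40) / (9/20) = 11/2.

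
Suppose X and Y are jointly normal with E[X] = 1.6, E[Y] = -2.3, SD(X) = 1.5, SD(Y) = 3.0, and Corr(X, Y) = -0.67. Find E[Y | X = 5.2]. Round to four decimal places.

E[Y | X=x] = μ_Y + ρ(σ_Y/σ_X)(x − μ_X) for jointly normal variables.
E[Y | X=5.2] = -2.3 + (-0.67)·(3.0/1.5)·(5.2 − (1.6)) = -2.3 + (-1.34)·(3.6) = -7.1240.

-7.1240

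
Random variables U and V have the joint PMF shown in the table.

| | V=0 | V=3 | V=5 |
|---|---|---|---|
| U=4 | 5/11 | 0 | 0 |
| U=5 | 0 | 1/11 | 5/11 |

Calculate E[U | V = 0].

P(V = 0) = 5/11.
Σ U·P over the event = 4·(5/11) = 20/11.
E[U | V = 0] = (20/11) / (5/11) = 4.

4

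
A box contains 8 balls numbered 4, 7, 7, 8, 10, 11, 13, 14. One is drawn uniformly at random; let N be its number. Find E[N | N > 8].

12

P(N > 8) = 1/2.
Σ over the event: 10·1/8 + 11·1/8 + 13·1/8 + 14·1/8 = 6.
E[N | N > 8] = (6) / (1/2) = 12.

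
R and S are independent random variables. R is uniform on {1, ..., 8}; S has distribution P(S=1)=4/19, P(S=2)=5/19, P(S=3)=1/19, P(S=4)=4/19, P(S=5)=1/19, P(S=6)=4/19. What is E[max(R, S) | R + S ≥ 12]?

131/18

P(R + S ≥ 12) = 9/76.
Summing max(R,S)·P(x,y) over outcomes with R + S ≥ 12 gives 131/152.
E[max(R, S) | R + S ≥ 12] = (131/152) / (9/76) = 131/18.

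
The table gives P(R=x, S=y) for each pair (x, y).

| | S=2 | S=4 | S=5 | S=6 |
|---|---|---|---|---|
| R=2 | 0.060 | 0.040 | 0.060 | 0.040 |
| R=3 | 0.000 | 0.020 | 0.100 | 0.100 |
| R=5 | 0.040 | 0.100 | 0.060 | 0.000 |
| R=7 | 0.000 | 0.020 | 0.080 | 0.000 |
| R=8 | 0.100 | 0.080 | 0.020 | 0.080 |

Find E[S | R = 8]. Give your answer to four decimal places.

P(R = 8) = 0.280.
Σ S·P over the event = 2·(0.100) + 4·(0.080) + 5·(0.020) + 6·(0.080) = 1.100.
E[S | R = 8] = (1.100) / (0.280) = 3.9286.

3.9286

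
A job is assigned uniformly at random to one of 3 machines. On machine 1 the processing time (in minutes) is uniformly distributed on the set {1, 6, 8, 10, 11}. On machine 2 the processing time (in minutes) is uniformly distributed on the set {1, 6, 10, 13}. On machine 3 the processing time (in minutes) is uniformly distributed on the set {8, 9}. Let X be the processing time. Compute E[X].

E[X | machine 1] = (1+6+8+10+11)/5 = 36/5.
E[X | machine 2] = (1+6+10+13)/4 = 15/2.
E[X | machine 3] = (8+9)/2 = 17/2.
E[X] = (1/3)·(36/5) + (1/3)·(15/2) + (1/3)·(17/2) = 116/15.

116/15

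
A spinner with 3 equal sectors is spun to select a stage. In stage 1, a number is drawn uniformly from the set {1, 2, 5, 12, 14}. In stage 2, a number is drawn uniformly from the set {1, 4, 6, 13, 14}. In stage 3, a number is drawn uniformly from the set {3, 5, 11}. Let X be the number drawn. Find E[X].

E[X | stage 1] = (1+2+5+12+14)/5 = 34/5.
E[X | stage 2] = (1+4+6+13+14)/5 = 38/5.
E[X | stage 3] = (3+5+11)/3 = 19/3.
By the law of total expectation,
E[X] = (1/3)·(34/5) + (1/3)·(38/5) + (1/3)·(19/3) = 311/45.

311/45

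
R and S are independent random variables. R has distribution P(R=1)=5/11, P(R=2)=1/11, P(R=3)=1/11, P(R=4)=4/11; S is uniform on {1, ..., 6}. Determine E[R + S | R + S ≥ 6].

276/37

P(R + S ≥ 6) = 37/66.
Summing (R+S)·P(x,y) over outcomes with R + S ≥ 6 gives 46/11.
E[R + S | R + S ≥ 6] = (46/11) / (37/66) = 276/37.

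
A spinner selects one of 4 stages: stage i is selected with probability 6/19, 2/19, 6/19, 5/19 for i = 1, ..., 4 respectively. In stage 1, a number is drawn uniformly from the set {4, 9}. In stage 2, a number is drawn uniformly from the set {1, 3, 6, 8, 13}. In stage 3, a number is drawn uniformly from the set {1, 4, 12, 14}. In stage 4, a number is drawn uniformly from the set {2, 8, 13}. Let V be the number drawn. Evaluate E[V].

4087/570

E[V | stage 1] = (4+9)/2 = 13/2.
E[V | stage 2] = (1+3+6+8+13)/5 = 31/5.
E[V | stage 3] = (1+4+12+14)/4 = 31/4.
E[V | stage 4] = (2+8+13)/3 = 23/3.
E[V] = (6/19)·(13/2) + (2/19)·(31/5) + (6/19)·(31/4) + (5/19)·(23/3) = 4087/570.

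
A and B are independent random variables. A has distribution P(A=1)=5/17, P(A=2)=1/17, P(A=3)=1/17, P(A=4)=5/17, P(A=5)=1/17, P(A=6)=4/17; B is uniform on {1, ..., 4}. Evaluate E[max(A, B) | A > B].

92/19

P(A > B) = 19/34.
Summing max(A,B)·P(x,y) over outcomes with A > B gives 46/17.
E[max(A, B) | A > B] = (46/17) / (19/34) = 92/19.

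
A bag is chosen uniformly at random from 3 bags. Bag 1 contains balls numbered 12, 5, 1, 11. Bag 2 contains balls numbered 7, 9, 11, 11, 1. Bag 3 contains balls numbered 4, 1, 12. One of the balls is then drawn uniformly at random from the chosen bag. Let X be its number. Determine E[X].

1243/180

E[X | bag 1] = (12+5+1+11)/4 = 29/4.
E[X | bag 2] = (7+9+11+11+1)/5 = 39/5.
E[X | bag 3] = (4+1+12)/3 = 17/3.
By the law of total expectation,
E[X] = (1/3)·(29/4) + (1/3)·(39/5) + (1/3)·(17/3) = 1243/180.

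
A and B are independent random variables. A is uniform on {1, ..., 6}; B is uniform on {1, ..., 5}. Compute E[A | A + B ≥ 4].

101/27

P(A + B ≥ 4) = 9/10.
Summing A·P(x,y) over outcomes with A + B ≥ 4 gives 101/30.
E[A | A + B ≥ 4] = (101/30) / (9/10) = 101/27.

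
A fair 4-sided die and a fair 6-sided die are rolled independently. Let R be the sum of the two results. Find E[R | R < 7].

32/7

P(R < 7) = 7/12.
Σ over the event: 2·1/24 + 3·1/12 + 4·1/8 + 5·1/6 + 6·1/6 = 8/3.
E[R | R < 7] = (8/3) / (7/12) = 32/7.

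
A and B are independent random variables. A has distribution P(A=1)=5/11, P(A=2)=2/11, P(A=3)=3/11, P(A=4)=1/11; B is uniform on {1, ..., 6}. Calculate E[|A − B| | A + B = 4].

P(A + B = 4) = 5/33.
Summing |A−B|·P(x,y) over outcomes with A + B = 4 gives 8/33.
E[|A − B| | A + B = 4] = (8/33) / (5/33) = 8/5.

8/5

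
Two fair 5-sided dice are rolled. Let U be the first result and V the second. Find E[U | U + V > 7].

Outcomes with U + V > 7: (3,5), (4,4), (4,5), (5,3), (5,4), (5,5), each with probability 1/25.
E[U | U + V > 7] = (3 + 4 + 4 + 5 + 5 + 5) / 6 = 13/3.

13/3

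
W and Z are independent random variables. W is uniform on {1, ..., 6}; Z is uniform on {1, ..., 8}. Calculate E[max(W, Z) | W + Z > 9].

103/15

P(W + Z > 9) = 5/16.
Summing max(W,Z)·P(x,y) over outcomes with W + Z > 9 gives 103/48.
E[max(W, Z) | W + Z > 9] = (103/48) / (5/16) = 103/15.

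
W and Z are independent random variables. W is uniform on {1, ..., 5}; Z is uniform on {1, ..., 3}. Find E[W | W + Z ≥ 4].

P(W + Z ≥ 4) = 4/5.
Summing W·P(x,y) over outcomes with W + Z ≥ 4 gives 41/15.
E[W | W + Z ≥ 4] = (41/15) / (4/5) = 41/12.

41/12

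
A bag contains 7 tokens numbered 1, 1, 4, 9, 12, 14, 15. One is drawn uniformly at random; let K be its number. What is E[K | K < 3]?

P(K < 3) = 2/7.
Σ over the event: 1·2/7 = 2/7.
E[K | K < 3] = (2/7) / (2/7) = 1.

1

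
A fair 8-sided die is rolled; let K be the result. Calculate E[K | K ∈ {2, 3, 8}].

P(K ∈ {2, 3, 8}) = 3/8.
Σ over the event: 2·1/8 + 3·1/8 + 8·1/8 = 13/8.
E[K | K ∈ {2, 3, 8}] = (13/8) / (3/8) = 13/3.

13/3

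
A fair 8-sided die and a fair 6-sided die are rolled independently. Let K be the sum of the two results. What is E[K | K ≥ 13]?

P(K ≥ 13) = 1/16.
Σ over the event: 13·1/24 + 14·1/48 = 5/6.
E[K | K ≥ 13] = (5/6) / (1/16) = 40/3.

40/3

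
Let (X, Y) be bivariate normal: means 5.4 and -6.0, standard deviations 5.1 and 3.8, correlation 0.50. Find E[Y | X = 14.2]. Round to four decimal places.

-2.7216

For a bivariate normal, E[Y | X=x] = μ_Y + ρ·(σ_Y/σ_X)·(x − μ_X).
E[Y | X=14.2] = -6.0 + (0.50)·(3.8/5.1)·(14.2 − (5.4)) = -6.0 + (0.37255)·(8.8) = -2.7216.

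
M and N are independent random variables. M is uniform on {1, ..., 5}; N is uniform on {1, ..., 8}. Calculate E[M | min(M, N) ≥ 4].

Outcomes with min(M, N) ≥ 4: (4,4), (4,5), (4,6), (4,7), (4,8), (5,4), (5,5), (5,6), (5,7), (5,8), each with probability 1/40.
E[M | min(M, N) ≥ 4] = (4 + 4 + 4 + 4 + 4 + 5 + 5 + 5 + 5 + 5) / 10 = 9/2.

9/2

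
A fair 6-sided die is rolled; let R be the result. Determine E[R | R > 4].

Given R > 4, R is equally likely to be any of {5, 6}.
E[R | R > 4] = (5 + 6) / 2 = 11/2.

11/2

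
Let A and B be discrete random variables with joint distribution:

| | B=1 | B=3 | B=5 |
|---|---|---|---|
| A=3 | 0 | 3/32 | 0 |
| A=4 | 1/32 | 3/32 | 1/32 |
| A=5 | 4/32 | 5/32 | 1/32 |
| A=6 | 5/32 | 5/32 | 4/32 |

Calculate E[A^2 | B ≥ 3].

P(B ≥ 3) = 11/16.
Σ A^2·P over the event = 9·(3/32) + 16·(3/32) + 16·(1/32) + 25·(5/32) + 25·(1/32) + 36·(5/32) + 36·(4/32) = 565/32.
E[A^2 | B ≥ 3] = (565/32) / (11/16) = 565/22.

565/22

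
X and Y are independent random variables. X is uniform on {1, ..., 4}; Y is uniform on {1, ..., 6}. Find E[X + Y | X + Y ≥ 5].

62/9

P(X + Y ≥ 5) = 3/4.
Summing (X+Y)·P(x,y) over outcomes with X + Y ≥ 5 gives 31/6.
E[X + Y | X + Y ≥ 5] = (31/6) / (3/4) = 62/9.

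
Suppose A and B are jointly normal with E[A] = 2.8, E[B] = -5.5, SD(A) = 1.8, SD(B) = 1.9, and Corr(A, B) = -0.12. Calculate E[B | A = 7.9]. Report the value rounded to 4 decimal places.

E[B | A=x] = μ_B + ρ(σ_B/σ_A)(x − μ_A) for jointly normal variables.
E[B | A=7.9] = -5.5 + (-0.12)·(1.9/1.8)·(7.9 − (2.8)) = -5.5 + (-0.12667)·(5.1) = -6.1460.

-6.1460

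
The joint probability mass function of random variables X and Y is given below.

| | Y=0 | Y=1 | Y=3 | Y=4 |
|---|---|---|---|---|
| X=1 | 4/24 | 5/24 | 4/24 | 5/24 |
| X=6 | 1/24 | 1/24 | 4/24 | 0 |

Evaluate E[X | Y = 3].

P(Y = 3) = 1/3.
Summing X·P(X=x,Y=y) over the conditioning event gives 7/6.
E[X | Y = 3] = (7/6) / (1/3) = 7/2.

7/2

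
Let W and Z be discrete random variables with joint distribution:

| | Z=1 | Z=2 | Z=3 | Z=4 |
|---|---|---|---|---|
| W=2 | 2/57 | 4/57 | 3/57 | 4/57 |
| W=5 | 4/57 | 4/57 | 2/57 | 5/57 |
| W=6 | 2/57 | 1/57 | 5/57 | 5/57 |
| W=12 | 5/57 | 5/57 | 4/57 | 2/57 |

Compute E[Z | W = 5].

38/15

P(W = 5) = 5/19.
Σ Z·P over the event = 1·(4/57) + 2·(4/57) + 3·(2/57) + 4·(5/57) = 2/3.
E[Z | W = 5] = (2/3) / (5/19) = 38/15.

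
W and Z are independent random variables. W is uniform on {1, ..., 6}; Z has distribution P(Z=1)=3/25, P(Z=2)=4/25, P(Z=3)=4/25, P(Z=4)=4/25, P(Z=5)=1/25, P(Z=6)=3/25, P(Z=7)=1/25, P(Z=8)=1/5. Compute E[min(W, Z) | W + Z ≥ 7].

323/98

P(W + Z ≥ 7) = 49/75.
Summing min(W,Z)·P(x,y) over outcomes with W + Z ≥ 7 gives 323/150.
E[min(W, Z) | W + Z ≥ 7] = (323/150) / (49/75) = 323/98.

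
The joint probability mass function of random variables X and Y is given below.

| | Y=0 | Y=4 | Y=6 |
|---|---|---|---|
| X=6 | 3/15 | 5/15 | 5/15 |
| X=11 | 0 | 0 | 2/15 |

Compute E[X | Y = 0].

6

P(Y = 0) = 1/5.
Σ X·P over the event = 6·(3/15) = 6/5.
E[X | Y = 0] = (6/5) / (1/5) = 6.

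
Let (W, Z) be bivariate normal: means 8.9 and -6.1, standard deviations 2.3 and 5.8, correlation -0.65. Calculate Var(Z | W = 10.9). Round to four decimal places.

The conditional variance in a bivariate normal is σ_Z²(1 − ρ²), independent of x.
Var(Z | W=10.9) = (5.8)²·(1 − (-0.65)²) = 33.64·0.5775 = 19.4271.

19.4271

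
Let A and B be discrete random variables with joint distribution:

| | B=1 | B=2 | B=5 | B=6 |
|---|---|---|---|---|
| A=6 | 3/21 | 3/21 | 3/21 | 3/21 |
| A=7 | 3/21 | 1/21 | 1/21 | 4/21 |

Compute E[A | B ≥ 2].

P(B ≥ 2) = 5/7.
Summing A·P(A=x,B=y) over the conditioning event gives 32/7.
E[A | B ≥ 2] = (32/7) / (5/7) = 32/5.

32/5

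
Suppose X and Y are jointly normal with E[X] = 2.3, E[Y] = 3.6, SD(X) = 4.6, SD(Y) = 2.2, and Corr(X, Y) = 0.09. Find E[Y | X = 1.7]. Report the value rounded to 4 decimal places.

The regression of Y on X has slope ρ·σ_Y/σ_X and passes through (μ_X, μ_Y).
E[Y | X=1.7] = 3.6 + (0.09)·(2.2/4.6)·(1.7 − (2.3)) = 3.6 + (0.043043)·(-0.6) = 3.5742.

3.5742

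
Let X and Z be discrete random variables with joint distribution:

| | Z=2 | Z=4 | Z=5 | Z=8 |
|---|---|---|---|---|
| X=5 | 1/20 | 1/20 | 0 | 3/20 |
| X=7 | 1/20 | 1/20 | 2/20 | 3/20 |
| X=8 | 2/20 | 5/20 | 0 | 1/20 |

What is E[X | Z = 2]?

7

P(Z = 2) = 1/5.
Σ X·P over the event = 5·(1/20) + 7·(1/20) + 8·(2/20) = 7/5.
E[X | Z = 2] = (7/5) / (1/5) = 7.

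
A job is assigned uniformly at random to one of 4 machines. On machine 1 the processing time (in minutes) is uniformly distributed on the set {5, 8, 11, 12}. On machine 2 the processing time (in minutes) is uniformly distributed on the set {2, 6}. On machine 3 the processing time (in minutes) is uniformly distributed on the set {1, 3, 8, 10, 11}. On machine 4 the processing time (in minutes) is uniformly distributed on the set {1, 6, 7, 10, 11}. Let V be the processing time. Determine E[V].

133/20

E[V | machine 1] = (5+8+11+12)/4 = 9.
E[V | machine 2] = (2+6)/2 = 4.
E[V | machine 3] = (1+3+8+10+11)/5 = 33/5.
E[V | machine 4] = (1+6+7+10+11)/5 = 7.
E[V] = (1/4)·(9) + (1/4)·(4) + (1/4)·(33/5) + (1/4)·(7) = 133/20.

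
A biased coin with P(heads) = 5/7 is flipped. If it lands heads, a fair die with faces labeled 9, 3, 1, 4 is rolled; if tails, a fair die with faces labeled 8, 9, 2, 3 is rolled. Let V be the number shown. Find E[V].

129/28

E[V | heads] = (9+3+1+4)/4 = 17/4.
E[V | tails] = (8+9+2+3)/4 = 11/2.
E[V] = (5/7)·(17/4) + (2/7)·(11/2) = 129/28.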